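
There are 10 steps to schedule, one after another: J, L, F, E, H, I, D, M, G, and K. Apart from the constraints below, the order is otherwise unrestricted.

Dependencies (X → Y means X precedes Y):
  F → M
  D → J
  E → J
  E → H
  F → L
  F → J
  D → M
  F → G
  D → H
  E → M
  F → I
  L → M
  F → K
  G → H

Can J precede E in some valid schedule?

The constraints give a chain E → J, which forces E before J.
Hence J can never be scheduled before E.

No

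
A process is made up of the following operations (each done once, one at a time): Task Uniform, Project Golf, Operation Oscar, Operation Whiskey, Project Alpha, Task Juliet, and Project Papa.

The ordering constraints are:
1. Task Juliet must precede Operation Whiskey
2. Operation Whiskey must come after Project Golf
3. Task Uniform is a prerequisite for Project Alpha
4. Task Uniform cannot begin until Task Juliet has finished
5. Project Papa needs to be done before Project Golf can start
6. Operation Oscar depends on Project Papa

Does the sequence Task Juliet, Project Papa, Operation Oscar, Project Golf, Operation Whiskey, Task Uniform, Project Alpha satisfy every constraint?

Checking each listed constraint against this order: for instance, Task Juliet is in position 1 and Task Uniform in position 6, so that constraint holds — and the remaining constraints check out the same way.

Yes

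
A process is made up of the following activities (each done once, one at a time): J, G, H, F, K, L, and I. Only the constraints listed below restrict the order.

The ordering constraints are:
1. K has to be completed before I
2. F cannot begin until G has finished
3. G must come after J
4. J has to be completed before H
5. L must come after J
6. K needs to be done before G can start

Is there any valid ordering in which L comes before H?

Nothing in the constraints forces H before L — there is no chain from H to L.
So a valid ordering placing L earlier than H exists.

Yes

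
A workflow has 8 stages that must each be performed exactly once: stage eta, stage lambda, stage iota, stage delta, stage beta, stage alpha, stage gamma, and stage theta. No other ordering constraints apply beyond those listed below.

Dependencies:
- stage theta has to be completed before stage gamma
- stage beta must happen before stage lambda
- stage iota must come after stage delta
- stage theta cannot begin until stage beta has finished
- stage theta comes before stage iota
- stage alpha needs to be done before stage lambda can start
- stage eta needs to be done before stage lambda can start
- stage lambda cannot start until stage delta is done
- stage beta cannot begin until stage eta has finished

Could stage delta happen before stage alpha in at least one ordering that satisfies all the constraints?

Nothing in the constraints forces stage alpha before stage delta — there is no chain from stage alpha to stage delta.
That means at least one valid schedule has stage delta before stage alpha.

Yes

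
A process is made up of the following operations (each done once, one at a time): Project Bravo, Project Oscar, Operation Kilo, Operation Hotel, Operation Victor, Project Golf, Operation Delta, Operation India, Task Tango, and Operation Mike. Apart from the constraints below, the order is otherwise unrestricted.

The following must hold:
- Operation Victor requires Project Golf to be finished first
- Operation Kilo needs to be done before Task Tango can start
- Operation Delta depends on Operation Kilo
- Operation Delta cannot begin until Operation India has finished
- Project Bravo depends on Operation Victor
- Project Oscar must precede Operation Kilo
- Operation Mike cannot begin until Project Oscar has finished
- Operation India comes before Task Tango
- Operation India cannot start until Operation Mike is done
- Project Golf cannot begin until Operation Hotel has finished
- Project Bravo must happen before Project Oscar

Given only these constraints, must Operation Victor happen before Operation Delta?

Tracing the constraints gives a chain: Operation Victor → Project Bravo → Project Oscar → Operation Kilo → Operation Delta.
Hence Operation Victor necessarily comes before Operation Delta.

Yes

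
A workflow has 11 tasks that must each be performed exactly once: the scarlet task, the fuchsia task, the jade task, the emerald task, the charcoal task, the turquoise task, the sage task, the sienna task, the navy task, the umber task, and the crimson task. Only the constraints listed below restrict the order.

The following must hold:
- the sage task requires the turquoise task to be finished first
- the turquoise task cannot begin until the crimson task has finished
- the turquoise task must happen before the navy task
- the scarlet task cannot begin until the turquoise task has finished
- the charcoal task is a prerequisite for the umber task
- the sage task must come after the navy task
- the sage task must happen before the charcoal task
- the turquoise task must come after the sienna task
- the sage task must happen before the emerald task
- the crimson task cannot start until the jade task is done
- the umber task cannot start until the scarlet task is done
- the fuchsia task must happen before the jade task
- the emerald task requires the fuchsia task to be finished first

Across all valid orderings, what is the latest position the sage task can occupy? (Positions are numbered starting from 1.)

8

The tasks that are forced after the sage task, directly or by a chain of constraints, are the emerald task, the charcoal task, the umber task. That's 3 tasks.
With 3 mandatory successors out of 11 tasks total, the latest slot for the sage task is 11−3 = 8, and it's reachable by doing all non-successors before the sage task.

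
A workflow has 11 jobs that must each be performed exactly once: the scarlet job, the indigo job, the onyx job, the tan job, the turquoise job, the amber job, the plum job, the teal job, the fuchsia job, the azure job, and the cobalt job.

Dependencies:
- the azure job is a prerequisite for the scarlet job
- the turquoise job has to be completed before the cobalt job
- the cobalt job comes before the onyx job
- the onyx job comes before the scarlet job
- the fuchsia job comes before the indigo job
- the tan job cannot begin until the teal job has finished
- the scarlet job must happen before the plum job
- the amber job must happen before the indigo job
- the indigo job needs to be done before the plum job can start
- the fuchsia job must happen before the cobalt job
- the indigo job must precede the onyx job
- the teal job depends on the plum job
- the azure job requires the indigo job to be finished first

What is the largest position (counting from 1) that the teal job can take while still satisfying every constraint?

The only job forced after the teal job (directly or by a chain) is the tan job.
With 1 mandatory successor out of 11 jobs total, the latest slot for the teal job is 11−1 = 10, and it's reachable by doing all non-successors before the teal job.

10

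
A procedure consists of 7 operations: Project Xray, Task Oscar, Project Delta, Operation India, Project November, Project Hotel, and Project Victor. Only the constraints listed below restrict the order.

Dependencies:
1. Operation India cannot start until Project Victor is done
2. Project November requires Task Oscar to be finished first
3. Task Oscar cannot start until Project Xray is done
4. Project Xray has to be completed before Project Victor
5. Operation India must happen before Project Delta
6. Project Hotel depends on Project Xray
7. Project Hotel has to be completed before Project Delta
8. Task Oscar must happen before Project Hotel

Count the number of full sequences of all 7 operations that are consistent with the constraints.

Only Project Xray has no prerequisites, so it must go first.
Systematically extending each partial ordering one operation at a time and counting, there are 26 complete orderings.

26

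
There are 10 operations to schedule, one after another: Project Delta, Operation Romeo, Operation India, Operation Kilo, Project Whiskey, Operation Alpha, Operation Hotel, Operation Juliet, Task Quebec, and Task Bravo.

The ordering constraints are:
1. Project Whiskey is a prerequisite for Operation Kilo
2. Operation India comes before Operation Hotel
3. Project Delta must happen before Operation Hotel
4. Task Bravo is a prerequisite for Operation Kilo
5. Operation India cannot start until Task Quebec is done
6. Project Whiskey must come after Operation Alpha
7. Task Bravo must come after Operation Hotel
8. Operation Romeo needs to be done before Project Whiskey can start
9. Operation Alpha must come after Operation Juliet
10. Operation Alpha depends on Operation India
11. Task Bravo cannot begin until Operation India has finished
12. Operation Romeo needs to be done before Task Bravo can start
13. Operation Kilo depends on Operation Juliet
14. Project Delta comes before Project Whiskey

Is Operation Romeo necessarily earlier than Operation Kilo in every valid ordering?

Following the dependencies: Operation Romeo → Task Bravo → Operation Kilo.
Hence Operation Romeo necessarily comes before Operation Kilo.

Yes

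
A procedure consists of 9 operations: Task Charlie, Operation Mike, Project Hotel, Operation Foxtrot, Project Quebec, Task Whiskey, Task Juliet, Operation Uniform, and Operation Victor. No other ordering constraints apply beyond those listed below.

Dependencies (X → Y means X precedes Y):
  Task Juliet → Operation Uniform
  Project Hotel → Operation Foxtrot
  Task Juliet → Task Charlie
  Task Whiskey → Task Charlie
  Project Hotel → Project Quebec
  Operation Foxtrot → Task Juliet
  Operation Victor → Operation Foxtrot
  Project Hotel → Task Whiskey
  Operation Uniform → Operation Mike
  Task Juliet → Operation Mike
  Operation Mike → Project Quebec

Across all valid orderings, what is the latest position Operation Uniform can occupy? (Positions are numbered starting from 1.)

Following every chain forward from Operation Uniform, the operations that must come later are Operation Mike, Project Quebec — 2 of them.
With 2 mandatory successors out of 9 operations total, the latest slot for Operation Uniform is 9−2 = 7, and it's reachable by doing all non-successors before Operation Uniform.

7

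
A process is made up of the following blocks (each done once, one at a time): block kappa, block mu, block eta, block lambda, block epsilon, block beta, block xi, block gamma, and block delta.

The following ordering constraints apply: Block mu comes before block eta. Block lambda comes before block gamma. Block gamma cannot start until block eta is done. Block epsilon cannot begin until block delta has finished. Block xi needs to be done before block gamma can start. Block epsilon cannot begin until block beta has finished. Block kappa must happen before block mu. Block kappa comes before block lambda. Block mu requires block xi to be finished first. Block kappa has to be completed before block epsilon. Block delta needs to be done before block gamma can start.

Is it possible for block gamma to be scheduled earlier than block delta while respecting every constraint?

The constraints give a chain block delta → block gamma, which forces block delta before block gamma.
Hence block gamma can never be scheduled before block delta.

No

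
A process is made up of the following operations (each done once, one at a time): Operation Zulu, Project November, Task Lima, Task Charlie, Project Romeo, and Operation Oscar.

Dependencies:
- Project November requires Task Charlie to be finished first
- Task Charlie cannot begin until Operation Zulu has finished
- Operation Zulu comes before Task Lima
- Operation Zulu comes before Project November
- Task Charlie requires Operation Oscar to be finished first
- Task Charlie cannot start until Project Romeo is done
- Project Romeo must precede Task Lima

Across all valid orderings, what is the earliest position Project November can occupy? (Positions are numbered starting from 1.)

Working backwards through the constraints from Project November, its full set of required predecessors is Operation Zulu, Task Charlie, Project Romeo, Operation Oscar — 4 of them.
So at minimum 4 operations come before Project November, putting Project November no earlier than position 5. That position is achievable by scheduling exactly those predecessors first.

5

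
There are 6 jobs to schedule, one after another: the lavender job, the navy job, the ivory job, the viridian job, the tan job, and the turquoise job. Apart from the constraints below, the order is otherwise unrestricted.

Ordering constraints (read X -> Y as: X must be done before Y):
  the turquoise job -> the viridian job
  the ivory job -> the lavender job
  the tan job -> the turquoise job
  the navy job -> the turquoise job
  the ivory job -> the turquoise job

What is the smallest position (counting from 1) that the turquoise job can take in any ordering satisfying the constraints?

4

Every job that must precede the turquoise job has to come before it. Tracing all chains that end at the turquoise job, those jobs are: the navy job, the ivory job, the tan job — 3 in total.
So at minimum 3 jobs come before the turquoise job, putting the turquoise job no earlier than position 4. That position is achievable by scheduling exactly those predecessors first.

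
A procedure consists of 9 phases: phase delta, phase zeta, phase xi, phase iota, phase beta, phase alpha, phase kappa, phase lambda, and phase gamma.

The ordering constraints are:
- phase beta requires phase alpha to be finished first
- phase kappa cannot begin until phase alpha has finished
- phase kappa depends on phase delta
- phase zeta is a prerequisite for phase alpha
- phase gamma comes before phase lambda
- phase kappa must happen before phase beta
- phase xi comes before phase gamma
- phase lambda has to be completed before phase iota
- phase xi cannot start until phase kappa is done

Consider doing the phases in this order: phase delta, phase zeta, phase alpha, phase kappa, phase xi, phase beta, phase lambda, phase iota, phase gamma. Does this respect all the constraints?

In the proposed order, phase lambda appears before phase gamma.
That contradicts the constraint that phase gamma must precede phase lambda.

No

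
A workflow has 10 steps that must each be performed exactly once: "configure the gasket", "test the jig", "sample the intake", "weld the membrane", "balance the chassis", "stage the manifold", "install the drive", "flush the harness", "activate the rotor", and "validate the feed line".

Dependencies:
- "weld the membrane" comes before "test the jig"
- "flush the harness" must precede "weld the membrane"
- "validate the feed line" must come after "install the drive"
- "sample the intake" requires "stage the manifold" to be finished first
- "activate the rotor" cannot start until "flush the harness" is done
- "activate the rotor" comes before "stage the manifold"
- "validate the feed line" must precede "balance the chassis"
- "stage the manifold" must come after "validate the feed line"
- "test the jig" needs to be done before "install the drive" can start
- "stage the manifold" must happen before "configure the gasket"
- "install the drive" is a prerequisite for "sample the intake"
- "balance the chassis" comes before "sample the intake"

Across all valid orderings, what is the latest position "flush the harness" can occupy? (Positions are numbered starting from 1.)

The steps that are forced after "flush the harness", directly or by a chain of constraints, are "configure the gasket", "test the jig", "sample the intake", "weld the membrane", "balance the chassis", "stage the manifold", "install the drive", "activate the rotor", "validate the feed line". That's 9 steps.
With 9 mandatory successors out of 10 steps total, the latest slot for "flush the harness" is 10−9 = 1, and it's reachable by doing all non-successors before "flush the harness".

1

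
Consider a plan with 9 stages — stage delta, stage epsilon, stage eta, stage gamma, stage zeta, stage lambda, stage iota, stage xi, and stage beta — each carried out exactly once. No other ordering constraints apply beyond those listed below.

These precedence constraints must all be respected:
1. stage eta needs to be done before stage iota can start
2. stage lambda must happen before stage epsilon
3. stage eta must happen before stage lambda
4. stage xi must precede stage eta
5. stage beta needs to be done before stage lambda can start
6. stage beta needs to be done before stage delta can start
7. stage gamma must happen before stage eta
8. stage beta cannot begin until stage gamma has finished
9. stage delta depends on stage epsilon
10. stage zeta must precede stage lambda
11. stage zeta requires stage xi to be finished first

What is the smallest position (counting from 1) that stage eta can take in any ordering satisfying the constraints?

The stages that are forced before stage eta, directly or transitively, are stage gamma, stage xi. That's 2 stages.
So at minimum 2 stages come before stage eta, putting stage eta no earlier than position 3. That position is achievable by scheduling exactly those predecessors first.

3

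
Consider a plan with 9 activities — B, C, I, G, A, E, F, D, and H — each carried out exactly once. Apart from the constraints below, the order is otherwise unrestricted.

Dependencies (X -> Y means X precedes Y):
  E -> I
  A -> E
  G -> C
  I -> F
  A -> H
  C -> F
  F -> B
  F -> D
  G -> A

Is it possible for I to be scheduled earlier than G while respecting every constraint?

No

There is a dependency chain G → A → E → I, so I always comes after G.
So no valid ordering can have I before G.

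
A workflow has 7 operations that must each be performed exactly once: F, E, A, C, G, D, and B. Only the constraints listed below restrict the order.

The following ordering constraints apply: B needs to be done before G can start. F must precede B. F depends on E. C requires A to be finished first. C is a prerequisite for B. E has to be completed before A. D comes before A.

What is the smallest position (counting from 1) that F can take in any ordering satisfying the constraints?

2

The only operation forced before F (directly or transitively) is E.
With 1 mandatory predecessor, the earliest F can sit is position 1+1 = 2, and placing just that one first achieves it.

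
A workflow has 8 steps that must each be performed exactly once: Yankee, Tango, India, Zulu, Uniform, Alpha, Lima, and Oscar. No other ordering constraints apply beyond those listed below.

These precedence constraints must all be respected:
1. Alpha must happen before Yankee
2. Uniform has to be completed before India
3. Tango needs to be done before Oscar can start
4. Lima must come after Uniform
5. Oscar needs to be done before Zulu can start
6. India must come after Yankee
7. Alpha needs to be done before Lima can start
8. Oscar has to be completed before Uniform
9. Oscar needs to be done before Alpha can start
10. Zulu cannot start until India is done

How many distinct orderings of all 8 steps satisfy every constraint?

Tango is the only step with nothing required before it, so every ordering starts there.
Enumerating by repeatedly choosing an available step (one whose prerequisites are all placed) gives 11 distinct complete orderings.

11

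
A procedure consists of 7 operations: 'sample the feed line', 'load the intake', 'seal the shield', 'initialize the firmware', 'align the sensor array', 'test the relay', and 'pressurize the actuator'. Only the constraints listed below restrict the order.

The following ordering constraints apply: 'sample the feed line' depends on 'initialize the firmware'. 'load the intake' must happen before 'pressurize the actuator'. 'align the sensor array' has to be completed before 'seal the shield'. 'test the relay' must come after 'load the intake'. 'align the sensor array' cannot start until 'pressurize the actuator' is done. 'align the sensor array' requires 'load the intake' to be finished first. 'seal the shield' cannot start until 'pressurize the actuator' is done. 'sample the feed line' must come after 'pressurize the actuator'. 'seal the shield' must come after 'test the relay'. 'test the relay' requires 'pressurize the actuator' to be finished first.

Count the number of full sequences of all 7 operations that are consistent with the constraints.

36

2 operations have no prerequisites ('load the intake', 'initialize the firmware'), so any of them could come first.
Enumerating by repeatedly choosing an available operation (one whose prerequisites are all placed) gives 36 distinct complete orderings.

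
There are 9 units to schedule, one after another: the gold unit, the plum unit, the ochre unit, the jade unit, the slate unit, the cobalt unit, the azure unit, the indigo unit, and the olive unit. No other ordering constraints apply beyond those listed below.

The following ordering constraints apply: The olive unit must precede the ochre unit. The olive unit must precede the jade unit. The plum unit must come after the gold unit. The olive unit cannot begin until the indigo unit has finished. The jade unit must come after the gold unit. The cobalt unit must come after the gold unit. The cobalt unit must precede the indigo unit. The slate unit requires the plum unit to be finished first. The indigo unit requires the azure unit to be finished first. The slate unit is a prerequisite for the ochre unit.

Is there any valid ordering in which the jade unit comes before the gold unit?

There is a dependency chain the gold unit → the jade unit, so the jade unit always comes after the gold unit.
Hence the jade unit can never be scheduled before the gold unit.

No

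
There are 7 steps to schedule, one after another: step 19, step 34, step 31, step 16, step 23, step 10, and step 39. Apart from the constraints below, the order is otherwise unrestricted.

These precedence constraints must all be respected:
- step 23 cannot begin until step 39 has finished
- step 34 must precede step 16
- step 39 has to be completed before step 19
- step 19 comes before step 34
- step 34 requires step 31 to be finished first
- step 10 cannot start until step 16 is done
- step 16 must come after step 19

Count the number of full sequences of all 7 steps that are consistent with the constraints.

17

The steps with no prerequisites are step 31, step 39; any of them can be placed first.
Systematically extending each partial ordering one step at a time and counting, there are 17 complete orderings.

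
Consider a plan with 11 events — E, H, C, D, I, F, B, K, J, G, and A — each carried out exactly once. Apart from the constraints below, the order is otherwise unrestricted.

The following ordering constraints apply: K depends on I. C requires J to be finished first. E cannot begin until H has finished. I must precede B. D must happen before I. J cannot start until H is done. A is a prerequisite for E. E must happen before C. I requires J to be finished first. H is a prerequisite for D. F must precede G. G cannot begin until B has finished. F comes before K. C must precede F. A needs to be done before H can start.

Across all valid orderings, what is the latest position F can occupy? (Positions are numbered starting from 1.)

9

Following every chain forward from F, the events that must come later are K, G — 2 of them.
With 2 mandatory successors out of 11 events total, the latest slot for F is 11−2 = 9, and it's reachable by doing all non-successors before F.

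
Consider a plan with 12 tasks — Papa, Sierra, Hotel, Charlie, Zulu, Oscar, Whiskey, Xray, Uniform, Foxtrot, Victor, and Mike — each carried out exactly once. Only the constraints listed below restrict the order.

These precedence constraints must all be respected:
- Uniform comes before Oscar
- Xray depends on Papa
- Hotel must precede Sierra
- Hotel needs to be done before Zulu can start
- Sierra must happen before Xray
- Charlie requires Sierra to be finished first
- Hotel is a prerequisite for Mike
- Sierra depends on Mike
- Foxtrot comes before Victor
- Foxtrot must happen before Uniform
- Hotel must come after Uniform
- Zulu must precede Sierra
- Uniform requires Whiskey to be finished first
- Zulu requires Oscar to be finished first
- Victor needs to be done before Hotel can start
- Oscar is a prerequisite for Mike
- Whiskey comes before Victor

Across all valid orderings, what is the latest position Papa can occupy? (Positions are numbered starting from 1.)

Following the constraints forward from Papa, its only required successor is Xray.
With 1 mandatory successor out of 12 tasks total, the latest slot for Papa is 12−1 = 11, and it's reachable by doing all non-successors before Papa.

11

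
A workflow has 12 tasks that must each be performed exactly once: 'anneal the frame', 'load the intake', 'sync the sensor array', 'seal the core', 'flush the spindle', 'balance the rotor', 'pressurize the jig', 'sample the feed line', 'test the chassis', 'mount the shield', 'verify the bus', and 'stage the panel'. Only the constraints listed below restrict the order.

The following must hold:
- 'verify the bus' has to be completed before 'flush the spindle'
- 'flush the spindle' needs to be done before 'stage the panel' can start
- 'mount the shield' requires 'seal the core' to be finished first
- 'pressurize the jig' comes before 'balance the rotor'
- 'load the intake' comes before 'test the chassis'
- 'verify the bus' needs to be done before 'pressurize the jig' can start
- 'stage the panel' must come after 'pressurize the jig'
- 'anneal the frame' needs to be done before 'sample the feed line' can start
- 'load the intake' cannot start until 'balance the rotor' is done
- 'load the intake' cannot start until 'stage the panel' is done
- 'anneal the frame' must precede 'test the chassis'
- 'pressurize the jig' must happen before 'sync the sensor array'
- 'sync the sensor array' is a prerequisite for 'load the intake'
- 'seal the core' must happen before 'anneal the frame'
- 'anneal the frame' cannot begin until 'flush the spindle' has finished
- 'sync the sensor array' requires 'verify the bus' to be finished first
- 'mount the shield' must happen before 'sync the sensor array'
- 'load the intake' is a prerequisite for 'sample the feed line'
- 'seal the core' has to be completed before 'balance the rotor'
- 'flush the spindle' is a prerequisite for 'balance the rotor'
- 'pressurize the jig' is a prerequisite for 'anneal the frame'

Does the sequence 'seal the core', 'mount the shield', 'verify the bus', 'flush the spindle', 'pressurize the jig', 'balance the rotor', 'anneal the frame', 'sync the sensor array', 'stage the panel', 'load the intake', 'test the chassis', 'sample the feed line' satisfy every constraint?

Every stated constraint is respected: 'seal the core' sits at position 1, ahead of 'anneal the frame' at position 7, and each of the other listed pairs likewise has the predecessor earlier in the sequence.

Yes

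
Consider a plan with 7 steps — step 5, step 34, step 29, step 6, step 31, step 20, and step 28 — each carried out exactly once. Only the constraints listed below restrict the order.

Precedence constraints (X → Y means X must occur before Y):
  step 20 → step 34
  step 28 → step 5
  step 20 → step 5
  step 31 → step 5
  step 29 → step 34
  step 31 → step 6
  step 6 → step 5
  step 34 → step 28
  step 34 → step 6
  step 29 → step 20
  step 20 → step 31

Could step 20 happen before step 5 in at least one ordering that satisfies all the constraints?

Every valid ordering already has step 20 before step 5 (the constraints require it), so in particular at least one does.

Yes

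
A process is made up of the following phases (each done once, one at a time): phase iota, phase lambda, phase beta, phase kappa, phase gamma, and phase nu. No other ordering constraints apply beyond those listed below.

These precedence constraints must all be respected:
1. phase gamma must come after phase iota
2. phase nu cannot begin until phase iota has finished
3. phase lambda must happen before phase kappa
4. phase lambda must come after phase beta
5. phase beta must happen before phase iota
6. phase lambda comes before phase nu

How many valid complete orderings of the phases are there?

Only phase beta has no prerequisites, so it must go first.
Systematically extending each partial ordering one phase at a time and counting, there are 16 complete orderings.

16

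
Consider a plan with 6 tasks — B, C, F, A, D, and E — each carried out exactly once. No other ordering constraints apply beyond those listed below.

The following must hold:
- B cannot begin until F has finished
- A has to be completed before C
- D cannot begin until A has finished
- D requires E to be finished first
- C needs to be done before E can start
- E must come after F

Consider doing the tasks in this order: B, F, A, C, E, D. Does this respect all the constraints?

Here F comes after B.
That contradicts the constraint that F must precede B.

No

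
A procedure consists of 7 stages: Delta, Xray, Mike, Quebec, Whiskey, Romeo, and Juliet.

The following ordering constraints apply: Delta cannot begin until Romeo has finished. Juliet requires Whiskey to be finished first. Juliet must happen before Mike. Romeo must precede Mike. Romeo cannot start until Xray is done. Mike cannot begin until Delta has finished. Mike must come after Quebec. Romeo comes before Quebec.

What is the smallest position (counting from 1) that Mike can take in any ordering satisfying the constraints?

Every stage that must precede Mike has to come before it. Tracing all chains that end at Mike, those stages are: Delta, Xray, Quebec, Whiskey, Romeo, Juliet — 6 in total.
With 6 mandatory predecessors, the earliest Mike can sit is position 6+1 = 7, and placing just those 6 first achieves it.

7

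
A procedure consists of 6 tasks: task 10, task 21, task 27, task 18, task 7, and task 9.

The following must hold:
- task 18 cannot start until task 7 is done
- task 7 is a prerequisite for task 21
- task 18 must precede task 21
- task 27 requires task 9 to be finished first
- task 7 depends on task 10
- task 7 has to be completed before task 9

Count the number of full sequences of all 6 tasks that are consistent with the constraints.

Only task 10 has no prerequisites, so it must go first.
Systematically extending each partial ordering one task at a time and counting, there are 6 complete orderings.

6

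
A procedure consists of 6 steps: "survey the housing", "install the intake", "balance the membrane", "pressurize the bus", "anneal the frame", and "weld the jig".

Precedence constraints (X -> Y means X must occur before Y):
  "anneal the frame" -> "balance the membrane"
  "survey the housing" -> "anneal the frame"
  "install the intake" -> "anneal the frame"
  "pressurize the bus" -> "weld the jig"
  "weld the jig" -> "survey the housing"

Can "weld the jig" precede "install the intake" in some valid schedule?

Yes

No chain of constraints runs from "install the intake" to "weld the jig", so "install the intake" is not required to come first.
So a valid ordering placing "weld the jig" earlier than "install the intake" exists.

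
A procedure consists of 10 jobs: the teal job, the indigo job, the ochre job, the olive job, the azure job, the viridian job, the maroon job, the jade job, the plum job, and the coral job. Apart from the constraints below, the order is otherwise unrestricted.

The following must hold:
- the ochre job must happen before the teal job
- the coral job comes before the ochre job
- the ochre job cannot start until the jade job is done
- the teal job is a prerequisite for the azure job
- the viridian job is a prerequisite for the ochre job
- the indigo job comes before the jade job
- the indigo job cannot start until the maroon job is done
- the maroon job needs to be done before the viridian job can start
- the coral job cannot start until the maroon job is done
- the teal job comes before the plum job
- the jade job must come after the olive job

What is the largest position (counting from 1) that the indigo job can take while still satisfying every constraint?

Every job that must follow the indigo job has to come after it. Tracing all chains starting from the indigo job, those jobs are: the teal job, the ochre job, the azure job, the jade job, the plum job — 5 in total.
So at least 5 jobs follow the indigo job, putting the indigo job no later than position 5. That position is achievable by scheduling everything else first.

5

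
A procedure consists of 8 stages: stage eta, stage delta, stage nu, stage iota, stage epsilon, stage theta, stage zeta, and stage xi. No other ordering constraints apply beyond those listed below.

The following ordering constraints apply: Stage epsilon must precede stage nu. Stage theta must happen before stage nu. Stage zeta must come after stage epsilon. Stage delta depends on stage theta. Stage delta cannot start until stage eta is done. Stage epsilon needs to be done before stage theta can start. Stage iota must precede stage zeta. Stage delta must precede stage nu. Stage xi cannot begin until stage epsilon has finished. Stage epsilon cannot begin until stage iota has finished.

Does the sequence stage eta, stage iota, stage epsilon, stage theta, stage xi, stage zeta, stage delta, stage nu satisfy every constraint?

Checking each listed constraint against this order: for instance, stage eta is in position 1 and stage delta in position 7, so that constraint holds — and the remaining constraints check out the same way.

Yes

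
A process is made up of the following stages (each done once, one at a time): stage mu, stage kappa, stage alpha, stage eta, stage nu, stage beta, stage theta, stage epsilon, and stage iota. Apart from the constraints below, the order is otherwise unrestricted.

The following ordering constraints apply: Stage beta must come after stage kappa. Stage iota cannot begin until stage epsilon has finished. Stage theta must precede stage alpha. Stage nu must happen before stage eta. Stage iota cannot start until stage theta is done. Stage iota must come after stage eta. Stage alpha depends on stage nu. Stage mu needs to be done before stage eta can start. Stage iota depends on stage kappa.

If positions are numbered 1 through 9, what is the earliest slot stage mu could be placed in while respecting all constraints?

Nothing is required before stage mu; it can be the very first stage.

1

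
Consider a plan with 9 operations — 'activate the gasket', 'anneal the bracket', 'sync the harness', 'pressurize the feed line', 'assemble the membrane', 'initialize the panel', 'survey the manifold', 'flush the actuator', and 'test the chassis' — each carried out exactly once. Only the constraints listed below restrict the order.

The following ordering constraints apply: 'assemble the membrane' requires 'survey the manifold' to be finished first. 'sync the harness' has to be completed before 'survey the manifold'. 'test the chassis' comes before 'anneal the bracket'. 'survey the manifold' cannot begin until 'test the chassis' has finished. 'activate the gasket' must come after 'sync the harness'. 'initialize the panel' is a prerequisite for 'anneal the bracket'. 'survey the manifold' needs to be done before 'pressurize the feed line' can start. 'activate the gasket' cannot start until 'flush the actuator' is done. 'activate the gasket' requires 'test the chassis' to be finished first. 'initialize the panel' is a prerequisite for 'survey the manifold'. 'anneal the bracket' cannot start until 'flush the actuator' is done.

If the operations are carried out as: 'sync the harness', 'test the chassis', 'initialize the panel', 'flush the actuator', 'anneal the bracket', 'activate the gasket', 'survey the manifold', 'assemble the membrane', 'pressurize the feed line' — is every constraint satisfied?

Yes

Going through the constraints one by one, each required predecessor appears earlier in the sequence than its dependent — e.g. 'sync the harness' (position 1) is before 'survey the manifold' (position 7), as required.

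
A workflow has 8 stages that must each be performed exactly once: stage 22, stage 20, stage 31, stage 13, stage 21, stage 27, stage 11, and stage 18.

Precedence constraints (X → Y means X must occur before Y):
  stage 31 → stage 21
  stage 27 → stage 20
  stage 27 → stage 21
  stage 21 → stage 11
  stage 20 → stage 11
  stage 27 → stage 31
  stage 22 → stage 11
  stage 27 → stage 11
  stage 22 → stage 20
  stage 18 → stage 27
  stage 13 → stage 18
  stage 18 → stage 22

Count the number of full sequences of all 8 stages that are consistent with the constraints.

Stage 13 is the only stage with nothing required before it, so every ordering starts there.
Enumerating by repeatedly choosing an available stage (one whose prerequisites are all placed) gives 9 distinct complete orderings.

9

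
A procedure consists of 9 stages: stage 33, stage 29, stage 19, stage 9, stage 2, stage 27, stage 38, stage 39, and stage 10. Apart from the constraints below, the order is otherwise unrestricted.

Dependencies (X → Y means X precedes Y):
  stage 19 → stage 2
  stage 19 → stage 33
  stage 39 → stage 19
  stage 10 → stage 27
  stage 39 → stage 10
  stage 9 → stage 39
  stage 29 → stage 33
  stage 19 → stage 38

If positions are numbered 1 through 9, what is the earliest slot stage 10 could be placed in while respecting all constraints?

3

The stages that are forced before stage 10, directly or transitively, are stage 9, stage 39. That's 2 stages.
With 2 mandatory predecessors, the earliest stage 10 can sit is position 2+1 = 3, and placing just those 2 first achieves it.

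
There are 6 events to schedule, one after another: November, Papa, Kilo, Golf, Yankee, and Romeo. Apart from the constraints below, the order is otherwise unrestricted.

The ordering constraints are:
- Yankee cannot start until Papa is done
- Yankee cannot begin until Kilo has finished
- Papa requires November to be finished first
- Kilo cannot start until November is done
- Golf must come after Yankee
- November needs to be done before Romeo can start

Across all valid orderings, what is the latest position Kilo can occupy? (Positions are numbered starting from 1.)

4

Following every chain forward from Kilo, the events that must come later are Golf, Yankee — 2 of them.
So at least 2 events follow Kilo, putting Kilo no later than position 4. That position is achievable by scheduling everything else first.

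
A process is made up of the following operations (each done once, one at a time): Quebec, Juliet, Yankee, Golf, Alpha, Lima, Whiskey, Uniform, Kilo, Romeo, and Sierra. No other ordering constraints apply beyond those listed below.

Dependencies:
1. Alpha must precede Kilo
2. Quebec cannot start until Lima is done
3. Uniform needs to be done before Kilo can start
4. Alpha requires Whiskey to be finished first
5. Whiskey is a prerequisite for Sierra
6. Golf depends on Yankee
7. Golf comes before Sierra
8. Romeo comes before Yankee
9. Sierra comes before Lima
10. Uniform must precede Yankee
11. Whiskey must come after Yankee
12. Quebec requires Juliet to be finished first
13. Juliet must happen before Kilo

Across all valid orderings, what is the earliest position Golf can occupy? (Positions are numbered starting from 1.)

4

Working backwards through the constraints from Golf, its full set of required predecessors is Yankee, Uniform, Romeo — 3 of them.
With 3 mandatory predecessors, the earliest Golf can sit is position 3+1 = 4, and placing just those 3 first achieves it.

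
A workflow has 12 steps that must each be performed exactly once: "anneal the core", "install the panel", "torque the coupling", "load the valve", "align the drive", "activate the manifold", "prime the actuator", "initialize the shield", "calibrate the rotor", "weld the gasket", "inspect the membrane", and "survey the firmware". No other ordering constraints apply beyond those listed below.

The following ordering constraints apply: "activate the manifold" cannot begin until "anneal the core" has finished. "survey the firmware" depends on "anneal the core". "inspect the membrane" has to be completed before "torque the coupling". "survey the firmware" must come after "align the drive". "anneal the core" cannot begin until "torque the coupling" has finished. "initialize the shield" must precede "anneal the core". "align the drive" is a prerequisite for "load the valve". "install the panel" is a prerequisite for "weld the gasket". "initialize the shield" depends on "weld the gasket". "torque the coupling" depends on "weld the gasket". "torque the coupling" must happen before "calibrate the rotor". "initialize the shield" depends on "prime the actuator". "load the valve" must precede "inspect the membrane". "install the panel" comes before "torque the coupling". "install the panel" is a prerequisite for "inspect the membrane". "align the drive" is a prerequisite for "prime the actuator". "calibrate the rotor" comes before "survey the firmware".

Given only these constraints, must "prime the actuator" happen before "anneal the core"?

Chaining the stated constraints: "prime the actuator" → "initialize the shield" → "anneal the core".
That forces "prime the actuator" before "anneal the core" in every valid schedule.

Yes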